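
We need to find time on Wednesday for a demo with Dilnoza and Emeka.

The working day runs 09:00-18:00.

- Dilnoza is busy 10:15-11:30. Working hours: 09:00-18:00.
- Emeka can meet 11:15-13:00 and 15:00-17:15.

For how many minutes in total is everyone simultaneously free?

Dilnoza free within 09:00–18:00: 09:00–10:15, 11:30–18:00.
Dilnoza ∩ Emeka: 11:30–13:00, 15:00–17:15.
Total common minutes: 90 + 135 = 225.

225 minutes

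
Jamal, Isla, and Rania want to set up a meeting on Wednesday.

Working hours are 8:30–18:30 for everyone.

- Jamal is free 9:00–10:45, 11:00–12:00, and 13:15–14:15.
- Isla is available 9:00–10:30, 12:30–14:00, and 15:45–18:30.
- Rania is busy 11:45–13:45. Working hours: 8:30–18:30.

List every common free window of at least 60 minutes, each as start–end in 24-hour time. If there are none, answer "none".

Rania free within 08:30–18:30: 08:30–11:45, 13:45–18:30.
Jamal ∩ Isla: 09:00–10:30, 13:15–14:00.
Jamal ∩ Isla ∩ Rania: 09:00–10:30, 13:45–14:00.
Windows ≥ 60 min: 09:00–10:30.

09:00–10:30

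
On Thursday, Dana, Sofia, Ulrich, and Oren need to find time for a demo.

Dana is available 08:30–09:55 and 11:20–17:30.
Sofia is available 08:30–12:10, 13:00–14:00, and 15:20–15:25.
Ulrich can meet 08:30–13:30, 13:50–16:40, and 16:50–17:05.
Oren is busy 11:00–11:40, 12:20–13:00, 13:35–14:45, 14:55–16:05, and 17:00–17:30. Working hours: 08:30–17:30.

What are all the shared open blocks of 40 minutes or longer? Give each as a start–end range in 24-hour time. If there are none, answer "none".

Oren free within 08:30–17:30: 08:30–11:00, 11:40–12:20, 13:00–13:35, 14:45–14:55, 16:05–17:00.
Dana ∩ Sofia: 08:30–09:55, 11:20–12:10, 13:00–14:00, 15:20–15:25.
Dana ∩ Sofia ∩ Ulrich: 08:30–09:55, 11:20–12:10, 13:00–13:30, 13:50–14:00, 15:20–15:25.
Dana ∩ Sofia ∩ Ulrich ∩ Oren: 08:30–09:55, 11:40–12:10, 13:00–13:30.
Windows ≥ 40 min: 08:30–09:55.

08:30–09:55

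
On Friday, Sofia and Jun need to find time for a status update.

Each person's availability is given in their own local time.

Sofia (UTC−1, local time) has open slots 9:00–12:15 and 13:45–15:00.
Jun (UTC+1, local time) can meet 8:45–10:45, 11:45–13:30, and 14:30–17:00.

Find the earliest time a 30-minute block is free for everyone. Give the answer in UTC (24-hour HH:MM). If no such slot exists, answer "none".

10:45

Sofia → UTC: 10:00–13:15, 14:45–16:00.
Jun → UTC: 07:45–09:45, 10:45–12:30, 13:30–16:00.
Sofia ∩ Jun: 10:45–12:30, 14:45–16:00.
Windows ≥ 30 min: 10:45–12:30, 14:45–16:00.
Earliest such window starts at 10:45.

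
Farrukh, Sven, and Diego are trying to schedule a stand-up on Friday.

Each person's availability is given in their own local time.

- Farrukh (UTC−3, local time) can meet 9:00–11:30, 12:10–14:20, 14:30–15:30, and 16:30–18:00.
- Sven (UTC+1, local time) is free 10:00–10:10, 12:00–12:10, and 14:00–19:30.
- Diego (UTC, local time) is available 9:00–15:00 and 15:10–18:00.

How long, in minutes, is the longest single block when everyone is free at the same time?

130 minutes

Farrukh → UTC: 12:00–14:30, 15:10–17:20, 17:30–18:30, 19:30–21:00.
Sven → UTC: 09:00–09:10, 11:00–11:10, 13:00–18:30.
Diego → UTC: 09:00–15:00, 15:10–18:00.
Farrukh ∩ Sven: 13:00–14:30, 15:10–17:20, 17:30–18:30.
Farrukh ∩ Sven ∩ Diego: 13:00–14:30, 15:10–17:20, 17:30–18:00.
Common window lengths: 90, 130, 30 min; longest is 130.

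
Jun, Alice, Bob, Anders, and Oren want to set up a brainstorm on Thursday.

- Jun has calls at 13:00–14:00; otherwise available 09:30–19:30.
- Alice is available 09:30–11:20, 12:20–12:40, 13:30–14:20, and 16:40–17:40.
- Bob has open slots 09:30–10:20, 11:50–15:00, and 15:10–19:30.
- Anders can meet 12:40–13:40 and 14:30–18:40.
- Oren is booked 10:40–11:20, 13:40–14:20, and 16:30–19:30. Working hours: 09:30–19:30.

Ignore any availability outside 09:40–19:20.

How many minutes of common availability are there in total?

0 minutes

Jun free within 09:30–19:30: 09:30–13:00, 14:00–19:30.
Oren free within 09:30–19:30: 09:30–10:40, 11:20–13:40, 14:20–16:30.
Jun ∩ Alice: 09:30–11:20, 12:20–12:40, 14:00–14:20, 16:40–17:40.
Jun ∩ Alice ∩ Bob: 09:30–10:20, 12:20–12:40, 14:00–14:20, 16:40–17:40.
Jun ∩ Alice ∩ Bob ∩ Anders: 16:40–17:40.
Jun ∩ Alice ∩ Bob ∩ Anders ∩ Oren: (none).
Restricted to 09:40–19:20: (none).
Total common minutes: 0.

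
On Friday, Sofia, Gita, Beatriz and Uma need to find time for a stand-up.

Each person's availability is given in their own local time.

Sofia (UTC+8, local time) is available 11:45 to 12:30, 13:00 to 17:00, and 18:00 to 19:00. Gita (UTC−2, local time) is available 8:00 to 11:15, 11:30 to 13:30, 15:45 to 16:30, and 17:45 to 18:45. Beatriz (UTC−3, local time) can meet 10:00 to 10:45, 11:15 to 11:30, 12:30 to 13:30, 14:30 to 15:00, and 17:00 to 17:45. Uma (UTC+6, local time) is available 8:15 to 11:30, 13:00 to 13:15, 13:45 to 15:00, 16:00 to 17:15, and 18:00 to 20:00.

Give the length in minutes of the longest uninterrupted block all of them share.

Sofia → UTC: 03:45–04:30, 05:00–09:00, 10:00–11:00.
Gita → UTC: 10:00–13:15, 13:30–15:30, 17:45–18:30, 19:45–20:45.
Beatriz → UTC: 13:00–13:45, 14:15–14:30, 15:30–16:30, 17:30–18:00, 20:00–20:45.
Uma → UTC: 02:15–05:30, 07:00–07:15, 07:45–09:00, 10:00–11:15, 12:00–14:00.
Sofia ∩ Gita: 10:00–11:00.
Sofia ∩ Gita ∩ Beatriz: (none).
Sofia ∩ Gita ∩ Beatriz ∩ Uma: (none).
No common window.

0 minutes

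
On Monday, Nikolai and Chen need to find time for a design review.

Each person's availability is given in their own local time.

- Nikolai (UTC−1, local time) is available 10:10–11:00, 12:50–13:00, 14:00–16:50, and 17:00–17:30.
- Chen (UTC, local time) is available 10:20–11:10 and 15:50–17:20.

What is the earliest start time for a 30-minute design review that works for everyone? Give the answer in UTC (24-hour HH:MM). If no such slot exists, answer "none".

Nikolai → UTC: 11:10–12:00, 13:50–14:00, 15:00–17:50, 18:00–18:30.
Chen → UTC: 10:20–11:10, 15:50–17:20.
Nikolai ∩ Chen: 15:50–17:20.
Windows ≥ 30 min: 15:50–17:20.
Earliest such window starts at 15:50.

15:50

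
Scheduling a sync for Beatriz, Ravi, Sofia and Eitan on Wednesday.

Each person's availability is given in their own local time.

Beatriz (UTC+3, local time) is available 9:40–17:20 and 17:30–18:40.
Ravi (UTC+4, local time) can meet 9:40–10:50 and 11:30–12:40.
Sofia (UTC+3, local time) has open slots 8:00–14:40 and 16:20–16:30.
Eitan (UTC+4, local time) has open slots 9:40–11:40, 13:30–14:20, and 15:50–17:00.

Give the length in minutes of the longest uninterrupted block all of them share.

10 minutes

Beatriz → UTC: 06:40–14:20, 14:30–15:40.
Ravi → UTC: 05:40–06:50, 07:30–08:40.
Sofia → UTC: 05:00–11:40, 13:20–13:30.
Eitan → UTC: 05:40–07:40, 09:30–10:20, 11:50–13:00.
Beatriz ∩ Ravi: 06:40–06:50, 07:30–08:40.
Beatriz ∩ Ravi ∩ Sofia: 06:40–06:50, 07:30–08:40.
Beatriz ∩ Ravi ∩ Sofia ∩ Eitan: 06:40–06:50, 07:30–07:40.
Common window lengths: 10, 10 min; longest is 10.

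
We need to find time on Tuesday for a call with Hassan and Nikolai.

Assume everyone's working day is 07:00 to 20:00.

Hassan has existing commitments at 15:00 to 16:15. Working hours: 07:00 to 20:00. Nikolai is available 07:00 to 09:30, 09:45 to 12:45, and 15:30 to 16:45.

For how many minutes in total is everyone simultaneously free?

360 minutes

Hassan free within 07:00–20:00: 07:00–15:00, 16:15–20:00.
Hassan ∩ Nikolai: 07:00–09:30, 09:45–12:45, 16:15–16:45.
Total common minutes: 150 + 180 + 30 = 360.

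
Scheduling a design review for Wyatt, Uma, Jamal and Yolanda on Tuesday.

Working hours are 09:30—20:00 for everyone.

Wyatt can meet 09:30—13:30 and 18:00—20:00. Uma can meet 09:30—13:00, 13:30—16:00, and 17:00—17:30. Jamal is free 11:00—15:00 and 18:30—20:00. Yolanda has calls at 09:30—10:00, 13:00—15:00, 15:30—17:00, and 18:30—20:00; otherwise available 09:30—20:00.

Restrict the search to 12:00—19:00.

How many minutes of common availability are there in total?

60 minutes

Yolanda free within 09:30–20:00: 10:00–13:00, 15:00–15:30, 17:00–18:30.
Wyatt ∩ Uma: 09:30–13:00.
Wyatt ∩ Uma ∩ Jamal: 11:00–13:00.
Wyatt ∩ Uma ∩ Jamal ∩ Yolanda: 11:00–13:00.
Restricted to 12:00–19:00: 12:00–13:00.
Total common minutes: 60.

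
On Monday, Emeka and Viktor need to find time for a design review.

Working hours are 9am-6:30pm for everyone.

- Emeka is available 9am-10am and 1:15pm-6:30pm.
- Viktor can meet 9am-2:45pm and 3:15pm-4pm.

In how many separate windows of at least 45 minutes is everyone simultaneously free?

Emeka ∩ Viktor: 09:00–10:00, 13:15–14:45, 15:15–16:00.
Windows ≥ 45 min: 09:00–10:00, 13:15–14:45, 15:15–16:00.
That's 3 windows.

3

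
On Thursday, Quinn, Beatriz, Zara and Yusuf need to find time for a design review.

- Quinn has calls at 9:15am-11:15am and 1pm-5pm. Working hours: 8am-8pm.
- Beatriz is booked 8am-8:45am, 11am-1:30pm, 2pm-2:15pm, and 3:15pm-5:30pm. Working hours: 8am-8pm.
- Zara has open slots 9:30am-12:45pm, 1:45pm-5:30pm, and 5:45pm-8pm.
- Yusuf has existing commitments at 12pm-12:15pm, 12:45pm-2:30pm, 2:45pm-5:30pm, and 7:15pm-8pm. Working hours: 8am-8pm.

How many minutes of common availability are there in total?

Quinn free within 08:00–20:00: 08:00–09:15, 11:15–13:00, 17:00–20:00.
Beatriz free within 08:00–20:00: 08:45–11:00, 13:30–14:00, 14:15–15:15, 17:30–20:00.
Yusuf free within 08:00–20:00: 08:00–12:00, 12:15–12:45, 14:30–14:45, 17:30–19:15.
Quinn ∩ Beatriz: 08:45–09:15, 17:30–20:00.
Quinn ∩ Beatriz ∩ Zara: 17:45–20:00.
Quinn ∩ Beatriz ∩ Zara ∩ Yusuf: 17:45–19:15.
Total common minutes: 90.

90 minutes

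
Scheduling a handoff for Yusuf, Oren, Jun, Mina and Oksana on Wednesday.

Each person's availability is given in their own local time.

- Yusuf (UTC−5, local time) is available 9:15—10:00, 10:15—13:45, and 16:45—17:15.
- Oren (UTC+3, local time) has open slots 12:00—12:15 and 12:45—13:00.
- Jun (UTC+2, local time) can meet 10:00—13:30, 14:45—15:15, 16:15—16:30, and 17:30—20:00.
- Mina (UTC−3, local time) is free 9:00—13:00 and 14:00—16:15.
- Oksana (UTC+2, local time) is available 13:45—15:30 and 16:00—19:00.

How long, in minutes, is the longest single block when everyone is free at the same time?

Yusuf → UTC: 14:15–15:00, 15:15–18:45, 21:45–22:15.
Oren → UTC: 09:00–09:15, 09:45–10:00.
Jun → UTC: 08:00–11:30, 12:45–13:15, 14:15–14:30, 15:30–18:00.
Mina → UTC: 12:00–16:00, 17:00–19:15.
Oksana → UTC: 11:45–13:30, 14:00–17:00.
Yusuf ∩ Oren: (none).
Yusuf ∩ Oren ∩ Jun: (none).
Yusuf ∩ Oren ∩ Jun ∩ Mina: (none).
Yusuf ∩ Oren ∩ Jun ∩ Mina ∩ Oksana: (none).
No common window.

0 minutes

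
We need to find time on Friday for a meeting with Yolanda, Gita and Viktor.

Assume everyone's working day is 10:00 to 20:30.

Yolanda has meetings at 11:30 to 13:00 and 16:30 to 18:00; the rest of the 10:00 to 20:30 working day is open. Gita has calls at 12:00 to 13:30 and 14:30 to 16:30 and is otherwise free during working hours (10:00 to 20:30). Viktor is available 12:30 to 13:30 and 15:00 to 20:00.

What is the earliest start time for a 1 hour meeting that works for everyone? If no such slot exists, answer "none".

18:00

Yolanda free within 10:00–20:30: 10:00–11:30, 13:00–16:30, 18:00–20:30.
Gita free within 10:00–20:30: 10:00–12:00, 13:30–14:30, 16:30–20:30.
Yolanda ∩ Gita: 10:00–11:30, 13:30–14:30, 18:00–20:30.
Yolanda ∩ Gita ∩ Viktor: 18:00–20:00.
Windows ≥ 60 min: 18:00–20:00.
Earliest such window starts at 18:00.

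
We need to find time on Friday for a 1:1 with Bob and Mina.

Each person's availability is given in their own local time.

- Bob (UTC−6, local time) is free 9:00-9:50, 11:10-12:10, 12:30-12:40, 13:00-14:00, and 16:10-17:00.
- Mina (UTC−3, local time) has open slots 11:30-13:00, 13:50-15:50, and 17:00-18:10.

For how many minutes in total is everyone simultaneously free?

Bob → UTC: 15:00–15:50, 17:10–18:10, 18:30–18:40, 19:00–20:00, 22:10–23:00.
Mina → UTC: 14:30–16:00, 16:50–18:50, 20:00–21:10.
Bob ∩ Mina: 15:00–15:50, 17:10–18:10, 18:30–18:40.
Total common minutes: 50 + 60 + 10 = 120.

120 minutes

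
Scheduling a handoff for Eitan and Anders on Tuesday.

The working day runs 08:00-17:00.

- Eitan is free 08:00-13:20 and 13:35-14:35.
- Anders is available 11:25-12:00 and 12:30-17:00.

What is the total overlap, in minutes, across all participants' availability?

145 minutes

Eitan ∩ Anders: 11:25–12:00, 12:30–13:20, 13:35–14:35.
Total common minutes: 35 + 50 + 60 = 145.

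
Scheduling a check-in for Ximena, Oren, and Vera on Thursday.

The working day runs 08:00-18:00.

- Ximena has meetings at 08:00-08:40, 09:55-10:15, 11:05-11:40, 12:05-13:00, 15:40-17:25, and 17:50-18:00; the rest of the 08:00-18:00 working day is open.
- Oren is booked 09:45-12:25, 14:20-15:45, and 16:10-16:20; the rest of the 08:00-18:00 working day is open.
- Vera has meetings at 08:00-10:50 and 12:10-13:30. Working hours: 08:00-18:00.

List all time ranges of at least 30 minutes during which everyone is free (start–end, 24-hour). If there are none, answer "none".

Ximena free within 08:00–18:00: 08:40–09:55, 10:15–11:05, 11:40–12:05, 13:00–15:40, 17:25–17:50.
Oren free within 08:00–18:00: 08:00–09:45, 12:25–14:20, 15:45–16:10, 16:20–18:00.
Vera free within 08:00–18:00: 10:50–12:10, 13:30–18:00.
Ximena ∩ Oren: 08:40–09:45, 13:00–14:20, 17:25–17:50.
Ximena ∩ Oren ∩ Vera: 13:30–14:20, 17:25–17:50.
Windows ≥ 30 min: 13:30–14:20.

13:30–14:20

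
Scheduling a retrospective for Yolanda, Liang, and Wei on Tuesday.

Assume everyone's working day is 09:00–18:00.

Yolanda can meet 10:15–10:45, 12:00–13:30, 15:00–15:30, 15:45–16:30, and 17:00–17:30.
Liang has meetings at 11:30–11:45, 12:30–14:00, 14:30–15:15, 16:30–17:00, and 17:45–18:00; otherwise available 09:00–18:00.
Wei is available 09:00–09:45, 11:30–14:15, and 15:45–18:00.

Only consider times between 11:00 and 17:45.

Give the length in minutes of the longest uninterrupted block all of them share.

45 minutes

Liang free within 09:00–18:00: 09:00–11:30, 11:45–12:30, 14:00–14:30, 15:15–16:30, 17:00–17:45.
Yolanda ∩ Liang: 10:15–10:45, 12:00–12:30, 15:15–15:30, 15:45–16:30, 17:00–17:30.
Yolanda ∩ Liang ∩ Wei: 12:00–12:30, 15:45–16:30, 17:00–17:30.
Restricted to 11:00–17:45: 12:00–12:30, 15:45–16:30, 17:00–17:30.
Common window lengths: 30, 45, 30 min; longest is 45.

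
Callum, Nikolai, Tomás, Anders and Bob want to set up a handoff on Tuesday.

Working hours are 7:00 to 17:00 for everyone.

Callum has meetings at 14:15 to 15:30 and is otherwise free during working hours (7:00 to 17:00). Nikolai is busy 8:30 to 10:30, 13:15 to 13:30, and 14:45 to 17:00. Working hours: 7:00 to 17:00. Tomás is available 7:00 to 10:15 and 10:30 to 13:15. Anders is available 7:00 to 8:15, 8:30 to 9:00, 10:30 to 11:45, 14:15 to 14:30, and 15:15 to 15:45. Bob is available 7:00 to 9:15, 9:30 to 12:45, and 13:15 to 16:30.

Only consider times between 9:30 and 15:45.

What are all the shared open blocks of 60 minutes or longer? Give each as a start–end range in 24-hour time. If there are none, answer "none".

Callum free within 07:00–17:00: 07:00–14:15, 15:30–17:00.
Nikolai free within 07:00–17:00: 07:00–08:30, 10:30–13:15, 13:30–14:45.
Callum ∩ Nikolai: 07:00–08:30, 10:30–13:15, 13:30–14:15.
Callum ∩ Nikolai ∩ Tomás: 07:00–08:30, 10:30–13:15.
Callum ∩ Nikolai ∩ Tomás ∩ Anders: 07:00–08:15, 10:30–11:45.
Callum ∩ Nikolai ∩ Tomás ∩ Anders ∩ Bob: 07:00–08:15, 10:30–11:45.
Restricted to 09:30–15:45: 10:30–11:45.
Windows ≥ 60 min: 10:30–11:45.

10:30–11:45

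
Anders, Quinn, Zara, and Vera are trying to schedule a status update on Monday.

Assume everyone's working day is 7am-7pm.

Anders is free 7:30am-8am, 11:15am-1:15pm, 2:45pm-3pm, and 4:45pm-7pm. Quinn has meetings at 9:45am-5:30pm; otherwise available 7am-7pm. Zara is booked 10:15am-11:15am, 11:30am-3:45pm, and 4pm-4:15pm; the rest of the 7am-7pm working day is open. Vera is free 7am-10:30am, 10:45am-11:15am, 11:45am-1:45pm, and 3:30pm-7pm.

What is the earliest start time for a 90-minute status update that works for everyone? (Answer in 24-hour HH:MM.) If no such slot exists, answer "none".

17:30

Quinn free within 07:00–19:00: 07:00–09:45, 17:30–19:00.
Zara free within 07:00–19:00: 07:00–10:15, 11:15–11:30, 15:45–16:00, 16:15–19:00.
Anders ∩ Quinn: 07:30–08:00, 17:30–19:00.
Anders ∩ Quinn ∩ Zara: 07:30–08:00, 17:30–19:00.
Anders ∩ Quinn ∩ Zara ∩ Vera: 07:30–08:00, 17:30–19:00.
Windows ≥ 90 min: 17:30–19:00.
Earliest such window starts at 17:30.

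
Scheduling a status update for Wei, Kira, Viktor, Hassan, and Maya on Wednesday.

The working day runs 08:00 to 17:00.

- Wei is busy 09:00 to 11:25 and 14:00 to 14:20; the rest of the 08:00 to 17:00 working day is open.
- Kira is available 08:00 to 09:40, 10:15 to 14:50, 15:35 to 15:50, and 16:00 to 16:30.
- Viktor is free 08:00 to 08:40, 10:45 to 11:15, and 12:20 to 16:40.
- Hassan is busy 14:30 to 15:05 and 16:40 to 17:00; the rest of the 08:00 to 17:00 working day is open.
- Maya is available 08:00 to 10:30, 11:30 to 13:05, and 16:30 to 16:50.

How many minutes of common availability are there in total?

85 minutes

Wei free within 08:00–17:00: 08:00–09:00, 11:25–14:00, 14:20–17:00.
Hassan free within 08:00–17:00: 08:00–14:30, 15:05–16:40.
Wei ∩ Kira: 08:00–09:00, 11:25–14:00, 14:20–14:50, 15:35–15:50, 16:00–16:30.
Wei ∩ Kira ∩ Viktor: 08:00–08:40, 12:20–14:00, 14:20–14:50, 15:35–15:50, 16:00–16:30.
Wei ∩ Kira ∩ Viktor ∩ Hassan: 08:00–08:40, 12:20–14:00, 14:20–14:30, 15:35–15:50, 16:00–16:30.
Wei ∩ Kira ∩ Viktor ∩ Hassan ∩ Maya: 08:00–08:40, 12:20–13:05.
Total common minutes: 40 + 45 = 85.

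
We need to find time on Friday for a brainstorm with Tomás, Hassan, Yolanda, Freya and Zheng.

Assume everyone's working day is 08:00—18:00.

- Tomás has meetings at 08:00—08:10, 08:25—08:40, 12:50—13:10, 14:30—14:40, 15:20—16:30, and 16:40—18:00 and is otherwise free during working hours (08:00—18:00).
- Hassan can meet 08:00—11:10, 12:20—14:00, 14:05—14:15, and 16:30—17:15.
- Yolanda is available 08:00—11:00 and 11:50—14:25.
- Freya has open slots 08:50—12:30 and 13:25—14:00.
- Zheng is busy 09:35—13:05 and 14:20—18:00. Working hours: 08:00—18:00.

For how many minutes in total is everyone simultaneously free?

80 minutes

Tomás free within 08:00–18:00: 08:10–08:25, 08:40–12:50, 13:10–14:30, 14:40–15:20, 16:30–16:40.
Zheng free within 08:00–18:00: 08:00–09:35, 13:05–14:20.
Tomás ∩ Hassan: 08:10–08:25, 08:40–11:10, 12:20–12:50, 13:10–14:00, 14:05–14:15, 16:30–16:40.
Tomás ∩ Hassan ∩ Yolanda: 08:10–08:25, 08:40–11:00, 12:20–12:50, 13:10–14:00, 14:05–14:15.
Tomás ∩ Hassan ∩ Yolanda ∩ Freya: 08:50–11:00, 12:20–12:30, 13:25–14:00.
Tomás ∩ Hassan ∩ Yolanda ∩ Freya ∩ Zheng: 08:50–09:35, 13:25–14:00.
Total common minutes: 45 + 35 = 80.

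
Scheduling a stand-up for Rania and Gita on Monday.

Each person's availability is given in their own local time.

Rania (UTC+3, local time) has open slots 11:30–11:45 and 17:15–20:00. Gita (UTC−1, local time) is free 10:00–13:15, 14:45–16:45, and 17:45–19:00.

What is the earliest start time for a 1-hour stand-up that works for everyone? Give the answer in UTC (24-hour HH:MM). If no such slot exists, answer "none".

Rania → UTC: 08:30–08:45, 14:15–17:00.
Gita → UTC: 11:00–14:15, 15:45–17:45, 18:45–20:00.
Rania ∩ Gita: 15:45–17:00.
Windows ≥ 60 min: 15:45–17:00.
Earliest such window starts at 15:45.

15:45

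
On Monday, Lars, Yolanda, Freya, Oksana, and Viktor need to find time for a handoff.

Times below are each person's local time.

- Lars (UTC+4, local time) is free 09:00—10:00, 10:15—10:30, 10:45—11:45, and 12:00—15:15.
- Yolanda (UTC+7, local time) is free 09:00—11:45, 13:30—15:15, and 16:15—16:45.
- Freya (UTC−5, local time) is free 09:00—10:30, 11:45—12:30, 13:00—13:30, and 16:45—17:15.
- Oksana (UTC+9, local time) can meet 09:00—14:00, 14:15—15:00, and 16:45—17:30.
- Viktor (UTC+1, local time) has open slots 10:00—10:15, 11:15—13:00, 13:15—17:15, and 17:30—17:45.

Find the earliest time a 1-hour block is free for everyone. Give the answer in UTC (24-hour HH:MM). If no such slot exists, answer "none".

Lars → UTC: 05:00–06:00, 06:15–06:30, 06:45–07:45, 08:00–11:15.
Yolanda → UTC: 02:00–04:45, 06:30–08:15, 09:15–09:45.
Freya → UTC: 14:00–15:30, 16:45–17:30, 18:00–18:30, 21:45–22:15.
Oksana → UTC: 00:00–05:00, 05:15–06:00, 07:45–08:30.
Viktor → UTC: 09:00–09:15, 10:15–12:00, 12:15–16:15, 16:30–16:45.
Lars ∩ Yolanda: 06:45–07:45, 08:00–08:15, 09:15–09:45.
Lars ∩ Yolanda ∩ Freya: (none).
Lars ∩ Yolanda ∩ Freya ∩ Oksana: (none).
Lars ∩ Yolanda ∩ Freya ∩ Oksana ∩ Viktor: (none).
Windows ≥ 60 min: (none).

none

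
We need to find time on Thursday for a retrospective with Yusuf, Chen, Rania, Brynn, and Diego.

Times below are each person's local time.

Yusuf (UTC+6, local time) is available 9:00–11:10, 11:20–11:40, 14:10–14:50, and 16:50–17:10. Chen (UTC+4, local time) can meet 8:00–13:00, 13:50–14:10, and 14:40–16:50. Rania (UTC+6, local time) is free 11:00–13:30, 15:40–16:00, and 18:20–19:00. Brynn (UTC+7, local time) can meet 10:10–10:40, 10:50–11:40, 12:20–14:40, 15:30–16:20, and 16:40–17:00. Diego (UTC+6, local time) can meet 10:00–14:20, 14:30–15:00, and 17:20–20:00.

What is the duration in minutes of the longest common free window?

Yusuf → UTC: 03:00–05:10, 05:20–05:40, 08:10–08:50, 10:50–11:10.
Chen → UTC: 04:00–09:00, 09:50–10:10, 10:40–12:50.
Rania → UTC: 05:00–07:30, 09:40–10:00, 12:20–13:00.
Brynn → UTC: 03:10–03:40, 03:50–04:40, 05:20–07:40, 08:30–09:20, 09:40–10:00.
Diego → UTC: 04:00–08:20, 08:30–09:00, 11:20–14:00.
Yusuf ∩ Chen: 04:00–05:10, 05:20–05:40, 08:10–08:50, 10:50–11:10.
Yusuf ∩ Chen ∩ Rania: 05:00–05:10, 05:20–05:40.
Yusuf ∩ Chen ∩ Rania ∩ Brynn: 05:20–05:40.
Yusuf ∩ Chen ∩ Rania ∩ Brynn ∩ Diego: 05:20–05:40.
Single common window of 20 minutes.

20 minutes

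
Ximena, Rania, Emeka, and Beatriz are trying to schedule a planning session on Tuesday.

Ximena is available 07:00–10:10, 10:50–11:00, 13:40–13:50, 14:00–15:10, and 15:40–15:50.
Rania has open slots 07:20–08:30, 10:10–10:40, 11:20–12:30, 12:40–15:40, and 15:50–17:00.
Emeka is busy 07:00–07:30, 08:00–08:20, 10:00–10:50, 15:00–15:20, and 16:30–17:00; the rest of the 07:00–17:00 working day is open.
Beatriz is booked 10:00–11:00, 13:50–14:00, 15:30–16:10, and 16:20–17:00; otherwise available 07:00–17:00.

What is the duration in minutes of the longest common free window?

60 minutes

Emeka free within 07:00–17:00: 07:30–08:00, 08:20–10:00, 10:50–15:00, 15:20–16:30.
Beatriz free within 07:00–17:00: 07:00–10:00, 11:00–13:50, 14:00–15:30, 16:10–16:20.
Ximena ∩ Rania: 07:20–08:30, 13:40–13:50, 14:00–15:10.
Ximena ∩ Rania ∩ Emeka: 07:30–08:00, 08:20–08:30, 13:40–13:50, 14:00–15:00.
Ximena ∩ Rania ∩ Emeka ∩ Beatriz: 07:30–08:00, 08:20–08:30, 13:40–13:50, 14:00–15:00.
Common window lengths: 30, 10, 10, 60 min; longest is 60.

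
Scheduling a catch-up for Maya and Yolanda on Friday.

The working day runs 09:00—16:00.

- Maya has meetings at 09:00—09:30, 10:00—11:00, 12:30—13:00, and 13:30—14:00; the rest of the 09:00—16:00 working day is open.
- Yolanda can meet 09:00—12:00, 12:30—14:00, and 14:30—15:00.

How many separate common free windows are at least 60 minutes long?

1

Maya free within 09:00–16:00: 09:30–10:00, 11:00–12:30, 13:00–13:30, 14:00–16:00.
Maya ∩ Yolanda: 09:30–10:00, 11:00–12:00, 13:00–13:30, 14:30–15:00.
Windows ≥ 60 min: 11:00–12:00.
That's 1 window.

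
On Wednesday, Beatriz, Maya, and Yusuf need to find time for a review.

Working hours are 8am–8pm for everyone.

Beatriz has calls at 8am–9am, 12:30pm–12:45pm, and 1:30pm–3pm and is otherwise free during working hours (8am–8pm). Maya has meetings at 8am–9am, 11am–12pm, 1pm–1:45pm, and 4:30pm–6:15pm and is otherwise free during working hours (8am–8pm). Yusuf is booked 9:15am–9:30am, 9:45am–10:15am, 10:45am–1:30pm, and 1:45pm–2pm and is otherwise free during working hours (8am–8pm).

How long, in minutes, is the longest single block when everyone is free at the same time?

105 minutes

Beatriz free within 08:00–20:00: 09:00–12:30, 12:45–13:30, 15:00–20:00.
Maya free within 08:00–20:00: 09:00–11:00, 12:00–13:00, 13:45–16:30, 18:15–20:00.
Yusuf free within 08:00–20:00: 08:00–09:15, 09:30–09:45, 10:15–10:45, 13:30–13:45, 14:00–20:00.
Beatriz ∩ Maya: 09:00–11:00, 12:00–12:30, 12:45–13:00, 15:00–16:30, 18:15–20:00.
Beatriz ∩ Maya ∩ Yusuf: 09:00–09:15, 09:30–09:45, 10:15–10:45, 15:00–16:30, 18:15–20:00.
Common window lengths: 15, 15, 30, 90, 105 min; longest is 105.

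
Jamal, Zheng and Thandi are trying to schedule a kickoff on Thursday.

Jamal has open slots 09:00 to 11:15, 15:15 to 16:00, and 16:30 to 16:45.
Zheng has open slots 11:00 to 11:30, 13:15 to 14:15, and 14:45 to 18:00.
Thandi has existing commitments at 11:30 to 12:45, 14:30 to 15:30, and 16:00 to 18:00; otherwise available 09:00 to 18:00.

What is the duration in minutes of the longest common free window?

30 minutes

Thandi free within 09:00–18:00: 09:00–11:30, 12:45–14:30, 15:30–16:00.
Jamal ∩ Zheng: 11:00–11:15, 15:15–16:00, 16:30–16:45.
Jamal ∩ Zheng ∩ Thandi: 11:00–11:15, 15:30–16:00.
Common window lengths: 15, 30 min; longest is 30.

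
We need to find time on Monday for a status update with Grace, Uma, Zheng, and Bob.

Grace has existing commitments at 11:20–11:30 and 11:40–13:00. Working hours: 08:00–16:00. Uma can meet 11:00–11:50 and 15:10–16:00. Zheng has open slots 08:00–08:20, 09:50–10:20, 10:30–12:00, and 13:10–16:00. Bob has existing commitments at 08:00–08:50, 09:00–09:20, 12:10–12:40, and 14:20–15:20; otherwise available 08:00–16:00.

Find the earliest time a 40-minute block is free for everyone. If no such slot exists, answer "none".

Grace free within 08:00–16:00: 08:00–11:20, 11:30–11:40, 13:00–16:00.
Bob free within 08:00–16:00: 08:50–09:00, 09:20–12:10, 12:40–14:20, 15:20–16:00.
Grace ∩ Uma: 11:00–11:20, 11:30–11:40, 15:10–16:00.
Grace ∩ Uma ∩ Zheng: 11:00–11:20, 11:30–11:40, 15:10–16:00.
Grace ∩ Uma ∩ Zheng ∩ Bob: 11:00–11:20, 11:30–11:40, 15:20–16:00.
Windows ≥ 40 min: 15:20–16:00.
Earliest such window starts at 15:20.

15:20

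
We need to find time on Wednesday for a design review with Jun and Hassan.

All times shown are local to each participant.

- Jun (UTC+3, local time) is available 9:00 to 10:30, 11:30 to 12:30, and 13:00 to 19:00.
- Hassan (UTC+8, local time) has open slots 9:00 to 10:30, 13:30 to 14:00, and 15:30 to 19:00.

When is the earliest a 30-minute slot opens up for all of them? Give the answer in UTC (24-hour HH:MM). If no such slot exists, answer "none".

Jun → UTC: 06:00–07:30, 08:30–09:30, 10:00–16:00.
Hassan → UTC: 01:00–02:30, 05:30–06:00, 07:30–11:00.
Jun ∩ Hassan: 08:30–09:30, 10:00–11:00.
Windows ≥ 30 min: 08:30–09:30, 10:00–11:00.
Earliest such window starts at 08:30.

08:30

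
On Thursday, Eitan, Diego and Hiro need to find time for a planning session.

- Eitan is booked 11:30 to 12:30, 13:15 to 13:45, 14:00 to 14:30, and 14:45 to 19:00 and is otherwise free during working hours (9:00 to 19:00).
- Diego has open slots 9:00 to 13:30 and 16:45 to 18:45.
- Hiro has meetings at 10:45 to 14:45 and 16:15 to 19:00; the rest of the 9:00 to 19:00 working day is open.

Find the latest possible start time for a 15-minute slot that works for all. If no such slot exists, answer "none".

Eitan free within 09:00–19:00: 09:00–11:30, 12:30–13:15, 13:45–14:00, 14:30–14:45.
Hiro free within 09:00–19:00: 09:00–10:45, 14:45–16:15.
Eitan ∩ Diego: 09:00–11:30, 12:30–13:15.
Eitan ∩ Diego ∩ Hiro: 09:00–10:45.
Windows ≥ 15 min: 09:00–10:45.
Latest start in the last window 09:00–10:45 is 10:45 − 15 min = 10:30.

10:30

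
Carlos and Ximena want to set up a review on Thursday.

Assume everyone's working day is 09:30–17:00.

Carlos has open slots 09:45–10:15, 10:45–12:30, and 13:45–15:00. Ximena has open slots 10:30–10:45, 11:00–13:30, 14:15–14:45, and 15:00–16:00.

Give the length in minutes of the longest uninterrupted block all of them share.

90 minutes

Carlos ∩ Ximena: 11:00–12:30, 14:15–14:45.
Common window lengths: 90, 30 min; longest is 90.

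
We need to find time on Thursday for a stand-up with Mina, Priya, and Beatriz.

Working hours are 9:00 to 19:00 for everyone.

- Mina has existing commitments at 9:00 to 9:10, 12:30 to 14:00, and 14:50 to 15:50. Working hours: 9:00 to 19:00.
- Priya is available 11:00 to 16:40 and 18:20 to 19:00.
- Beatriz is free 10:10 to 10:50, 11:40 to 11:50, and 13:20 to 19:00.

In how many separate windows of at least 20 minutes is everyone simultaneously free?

3

Mina free within 09:00–19:00: 09:10–12:30, 14:00–14:50, 15:50–19:00.
Mina ∩ Priya: 11:00–12:30, 14:00–14:50, 15:50–16:40, 18:20–19:00.
Mina ∩ Priya ∩ Beatriz: 11:40–11:50, 14:00–14:50, 15:50–16:40, 18:20–19:00.
Windows ≥ 20 min: 14:00–14:50, 15:50–16:40, 18:20–19:00.
That's 3 windows.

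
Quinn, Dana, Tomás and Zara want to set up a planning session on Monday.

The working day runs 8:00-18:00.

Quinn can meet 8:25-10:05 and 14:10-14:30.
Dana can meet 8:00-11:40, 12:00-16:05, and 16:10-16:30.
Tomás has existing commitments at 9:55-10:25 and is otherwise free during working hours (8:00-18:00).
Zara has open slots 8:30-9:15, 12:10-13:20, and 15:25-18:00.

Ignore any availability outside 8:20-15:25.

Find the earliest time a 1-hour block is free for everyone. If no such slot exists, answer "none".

Tomás free within 08:00–18:00: 08:00–09:55, 10:25–18:00.
Quinn ∩ Dana: 08:25–10:05, 14:10–14:30.
Quinn ∩ Dana ∩ Tomás: 08:25–09:55, 14:10–14:30.
Quinn ∩ Dana ∩ Tomás ∩ Zara: 08:30–09:15.
Restricted to 08:20–15:25: 08:30–09:15.
Windows ≥ 60 min: (none).

none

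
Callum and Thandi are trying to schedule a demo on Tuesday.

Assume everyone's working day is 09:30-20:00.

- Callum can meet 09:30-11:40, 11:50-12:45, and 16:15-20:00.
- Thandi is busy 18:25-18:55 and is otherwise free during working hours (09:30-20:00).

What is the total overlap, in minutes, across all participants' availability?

380 minutes

Thandi free within 09:30–20:00: 09:30–18:25, 18:55–20:00.
Callum ∩ Thandi: 09:30–11:40, 11:50–12:45, 16:15–18:25, 18:55–20:00.
Total common minutes: 130 + 55 + 130 + 65 = 380.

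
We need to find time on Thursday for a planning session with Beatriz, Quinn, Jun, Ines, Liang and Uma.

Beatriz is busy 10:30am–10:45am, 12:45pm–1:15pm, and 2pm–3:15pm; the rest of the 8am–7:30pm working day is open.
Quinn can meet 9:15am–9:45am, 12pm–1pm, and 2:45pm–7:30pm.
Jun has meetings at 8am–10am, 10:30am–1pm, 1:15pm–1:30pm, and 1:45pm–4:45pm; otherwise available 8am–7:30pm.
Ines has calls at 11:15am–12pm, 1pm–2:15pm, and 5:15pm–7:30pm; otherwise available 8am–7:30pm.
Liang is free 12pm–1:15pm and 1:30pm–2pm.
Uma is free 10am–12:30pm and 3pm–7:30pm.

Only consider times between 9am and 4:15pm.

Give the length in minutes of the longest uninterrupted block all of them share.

Beatriz free within 08:00–19:30: 08:00–10:30, 10:45–12:45, 13:15–14:00, 15:15–19:30.
Jun free within 08:00–19:30: 10:00–10:30, 13:00–13:15, 13:30–13:45, 16:45–19:30.
Ines free within 08:00–19:30: 08:00–11:15, 12:00–13:00, 14:15–17:15.
Beatriz ∩ Quinn: 09:15–09:45, 12:00–12:45, 15:15–19:30.
Beatriz ∩ Quinn ∩ Jun: 16:45–19:30.
Beatriz ∩ Quinn ∩ Jun ∩ Ines: 16:45–17:15.
Beatriz ∩ Quinn ∩ Jun ∩ Ines ∩ Liang: (none).
Beatriz ∩ Quinn ∩ Jun ∩ Ines ∩ Liang ∩ Uma: (none).
Restricted to 09:00–16:15: (none).
No common window.

0 minutes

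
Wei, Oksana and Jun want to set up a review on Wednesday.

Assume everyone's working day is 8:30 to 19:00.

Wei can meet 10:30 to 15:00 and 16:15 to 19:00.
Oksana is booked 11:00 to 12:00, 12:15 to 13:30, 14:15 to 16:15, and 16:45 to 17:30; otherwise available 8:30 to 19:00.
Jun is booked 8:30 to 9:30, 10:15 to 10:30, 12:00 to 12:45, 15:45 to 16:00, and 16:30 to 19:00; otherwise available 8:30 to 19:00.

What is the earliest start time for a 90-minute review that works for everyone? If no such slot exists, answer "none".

none

Oksana free within 08:30–19:00: 08:30–11:00, 12:00–12:15, 13:30–14:15, 16:15–16:45, 17:30–19:00.
Jun free within 08:30–19:00: 09:30–10:15, 10:30–12:00, 12:45–15:45, 16:00–16:30.
Wei ∩ Oksana: 10:30–11:00, 12:00–12:15, 13:30–14:15, 16:15–16:45, 17:30–19:00.
Wei ∩ Oksana ∩ Jun: 10:30–11:00, 13:30–14:15, 16:15–16:30.
Windows ≥ 90 min: (none).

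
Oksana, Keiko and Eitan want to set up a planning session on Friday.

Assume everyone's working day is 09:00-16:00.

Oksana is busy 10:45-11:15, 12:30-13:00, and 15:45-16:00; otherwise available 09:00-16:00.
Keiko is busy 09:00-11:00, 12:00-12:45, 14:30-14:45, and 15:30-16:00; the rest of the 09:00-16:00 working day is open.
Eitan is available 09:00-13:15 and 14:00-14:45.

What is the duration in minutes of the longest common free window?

45 minutes

Oksana free within 09:00–16:00: 09:00–10:45, 11:15–12:30, 13:00–15:45.
Keiko free within 09:00–16:00: 11:00–12:00, 12:45–14:30, 14:45–15:30.
Oksana ∩ Keiko: 11:15–12:00, 13:00–14:30, 14:45–15:30.
Oksana ∩ Keiko ∩ Eitan: 11:15–12:00, 13:00–13:15, 14:00–14:30.
Common window lengths: 45, 15, 30 min; longest is 45.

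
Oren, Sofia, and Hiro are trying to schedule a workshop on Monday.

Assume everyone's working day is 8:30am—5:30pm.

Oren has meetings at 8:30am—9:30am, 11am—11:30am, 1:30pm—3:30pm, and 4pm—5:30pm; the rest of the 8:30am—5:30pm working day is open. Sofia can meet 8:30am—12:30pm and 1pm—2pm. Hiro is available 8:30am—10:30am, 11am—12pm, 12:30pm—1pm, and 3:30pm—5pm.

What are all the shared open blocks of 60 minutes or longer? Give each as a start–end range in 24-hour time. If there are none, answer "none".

09:30–10:30

Oren free within 08:30–17:30: 09:30–11:00, 11:30–13:30, 15:30–16:00.
Oren ∩ Sofia: 09:30–11:00, 11:30–12:30, 13:00–13:30.
Oren ∩ Sofia ∩ Hiro: 09:30–10:30, 11:30–12:00.
Windows ≥ 60 min: 09:30–10:30.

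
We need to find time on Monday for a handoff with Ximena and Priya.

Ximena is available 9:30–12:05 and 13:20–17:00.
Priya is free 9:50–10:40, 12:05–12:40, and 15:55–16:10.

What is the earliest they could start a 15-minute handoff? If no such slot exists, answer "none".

09:50

Ximena ∩ Priya: 09:50–10:40, 15:55–16:10.
Windows ≥ 15 min: 09:50–10:40, 15:55–16:10.
Earliest such window starts at 09:50.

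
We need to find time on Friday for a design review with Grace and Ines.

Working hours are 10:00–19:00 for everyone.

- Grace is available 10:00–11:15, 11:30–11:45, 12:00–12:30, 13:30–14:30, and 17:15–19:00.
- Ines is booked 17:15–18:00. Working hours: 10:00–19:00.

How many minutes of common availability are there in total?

Ines free within 10:00–19:00: 10:00–17:15, 18:00–19:00.
Grace ∩ Ines: 10:00–11:15, 11:30–11:45, 12:00–12:30, 13:30–14:30, 18:00–19:00.
Total common minutes: 75 + 15 + 30 + 60 + 60 = 240.

240 minutes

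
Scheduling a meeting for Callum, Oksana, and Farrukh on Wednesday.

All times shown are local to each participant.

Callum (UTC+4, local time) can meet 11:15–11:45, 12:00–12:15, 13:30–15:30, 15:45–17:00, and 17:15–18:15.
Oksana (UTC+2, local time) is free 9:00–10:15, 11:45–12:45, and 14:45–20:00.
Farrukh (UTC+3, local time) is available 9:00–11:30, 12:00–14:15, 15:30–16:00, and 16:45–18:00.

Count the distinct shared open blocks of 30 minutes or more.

Callum → UTC: 07:15–07:45, 08:00–08:15, 09:30–11:30, 11:45–13:00, 13:15–14:15.
Oksana → UTC: 07:00–08:15, 09:45–10:45, 12:45–18:00.
Farrukh → UTC: 06:00–08:30, 09:00–11:15, 12:30–13:00, 13:45–15:00.
Callum ∩ Oksana: 07:15–07:45, 08:00–08:15, 09:45–10:45, 12:45–13:00, 13:15–14:15.
Callum ∩ Oksana ∩ Farrukh: 07:15–07:45, 08:00–08:15, 09:45–10:45, 12:45–13:00, 13:45–14:15.
Windows ≥ 30 min: 07:15–07:45, 09:45–10:45, 13:45–14:15.
That's 3 windows.

3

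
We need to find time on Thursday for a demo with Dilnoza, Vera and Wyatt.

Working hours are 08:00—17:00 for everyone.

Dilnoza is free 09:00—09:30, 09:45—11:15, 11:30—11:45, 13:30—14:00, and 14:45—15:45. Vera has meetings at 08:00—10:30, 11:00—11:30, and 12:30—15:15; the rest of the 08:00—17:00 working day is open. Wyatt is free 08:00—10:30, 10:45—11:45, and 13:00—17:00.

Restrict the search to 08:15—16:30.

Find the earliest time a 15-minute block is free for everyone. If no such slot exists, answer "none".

Vera free within 08:00–17:00: 10:30–11:00, 11:30–12:30, 15:15–17:00.
Dilnoza ∩ Vera: 10:30–11:00, 11:30–11:45, 15:15–15:45.
Dilnoza ∩ Vera ∩ Wyatt: 10:45–11:00, 11:30–11:45, 15:15–15:45.
Restricted to 08:15–16:30: 10:45–11:00, 11:30–11:45, 15:15–15:45.
Windows ≥ 15 min: 10:45–11:00, 11:30–11:45, 15:15–15:45.
Earliest such window starts at 10:45.

10:45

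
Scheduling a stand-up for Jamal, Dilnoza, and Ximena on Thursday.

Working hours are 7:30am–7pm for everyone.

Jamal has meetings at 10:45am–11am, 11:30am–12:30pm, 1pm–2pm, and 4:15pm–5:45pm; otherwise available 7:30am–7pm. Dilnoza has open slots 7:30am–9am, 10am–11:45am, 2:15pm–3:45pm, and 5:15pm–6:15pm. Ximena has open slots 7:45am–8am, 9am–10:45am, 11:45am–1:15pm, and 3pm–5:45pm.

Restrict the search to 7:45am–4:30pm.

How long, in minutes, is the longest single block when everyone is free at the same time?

45 minutes

Jamal free within 07:30–19:00: 07:30–10:45, 11:00–11:30, 12:30–13:00, 14:00–16:15, 17:45–19:00.
Jamal ∩ Dilnoza: 07:30–09:00, 10:00–10:45, 11:00–11:30, 14:15–15:45, 17:45–18:15.
Jamal ∩ Dilnoza ∩ Ximena: 07:45–08:00, 10:00–10:45, 15:00–15:45.
Restricted to 07:45–16:30: 07:45–08:00, 10:00–10:45, 15:00–15:45.
Common window lengths: 15, 45, 45 min; longest is 45.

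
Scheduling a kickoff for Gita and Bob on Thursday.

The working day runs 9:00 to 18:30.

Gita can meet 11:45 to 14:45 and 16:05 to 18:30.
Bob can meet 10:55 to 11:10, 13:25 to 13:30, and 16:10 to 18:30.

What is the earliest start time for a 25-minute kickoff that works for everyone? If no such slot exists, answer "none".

Gita ∩ Bob: 13:25–13:30, 16:10–18:30.
Windows ≥ 25 min: 16:10–18:30.
Earliest such window starts at 16:10.

16:10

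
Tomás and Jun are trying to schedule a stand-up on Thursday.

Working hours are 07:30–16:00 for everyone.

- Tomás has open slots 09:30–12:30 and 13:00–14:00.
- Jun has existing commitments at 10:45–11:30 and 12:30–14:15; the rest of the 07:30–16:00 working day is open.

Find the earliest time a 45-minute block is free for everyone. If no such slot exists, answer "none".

Jun free within 07:30–16:00: 07:30–10:45, 11:30–12:30, 14:15–16:00.
Tomás ∩ Jun: 09:30–10:45, 11:30–12:30.
Windows ≥ 45 min: 09:30–10:45, 11:30–12:30.
Earliest such window starts at 09:30.

09:30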